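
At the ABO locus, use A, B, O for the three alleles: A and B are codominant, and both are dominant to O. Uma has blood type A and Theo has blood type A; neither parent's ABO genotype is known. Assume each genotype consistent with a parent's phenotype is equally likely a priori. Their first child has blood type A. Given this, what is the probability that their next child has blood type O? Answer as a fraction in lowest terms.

Possible genotypes: Uma ∈ {AA, AO}; Theo ∈ {AA, AO}.
Weight each parental genotype pair by prior × P(type-A child):
  AA × AA: posterior weight 4/15; P(next child type O) = 0.
  AA × AO: posterior weight 4/15; P(next child type O) = 0.
  AO × AA: posterior weight 4/15; P(next child type O) = 0.
  AO × AO: posterior weight 1/5; P(next child type O) = 1/4.
Weighted sum = 1/20.

1/20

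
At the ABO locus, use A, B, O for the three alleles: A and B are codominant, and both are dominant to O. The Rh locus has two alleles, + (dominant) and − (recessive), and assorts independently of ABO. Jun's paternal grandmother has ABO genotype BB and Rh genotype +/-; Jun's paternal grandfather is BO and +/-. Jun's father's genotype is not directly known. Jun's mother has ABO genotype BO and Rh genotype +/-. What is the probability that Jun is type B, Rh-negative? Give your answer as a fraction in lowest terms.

7/32

Jun's father's ABO genotype from BB × BO: 1/2 BB, 1/2 BO.
Crossing each possibility with the mother BO and summing P(type B): 1/2·1 + 1/2·3/4 = 7/8.
Similarly for Rh via the father's Rh distribution: P(Rh-) = 1/4.
Independent loci: 7/8 × 1/4 = 7/32.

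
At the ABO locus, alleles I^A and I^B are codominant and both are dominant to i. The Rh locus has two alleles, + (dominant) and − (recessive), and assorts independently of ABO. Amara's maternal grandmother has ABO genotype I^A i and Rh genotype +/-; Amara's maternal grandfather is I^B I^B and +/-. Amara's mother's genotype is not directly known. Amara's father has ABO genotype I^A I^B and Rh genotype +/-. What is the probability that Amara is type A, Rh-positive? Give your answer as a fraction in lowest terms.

3/16

Amara's mother's ABO genotype from I^A i × I^B I^B: 1/2 I^A I^B, 1/2 I^B i.
Crossing each possibility with the father I^A I^B and summing P(type A): 1/2·1/4 + 1/2·1/4 = 1/4.
Similarly for Rh via the mother's Rh distribution: P(Rh+) = 3/4.
Independent loci: 1/4 × 3/4 = 3/16.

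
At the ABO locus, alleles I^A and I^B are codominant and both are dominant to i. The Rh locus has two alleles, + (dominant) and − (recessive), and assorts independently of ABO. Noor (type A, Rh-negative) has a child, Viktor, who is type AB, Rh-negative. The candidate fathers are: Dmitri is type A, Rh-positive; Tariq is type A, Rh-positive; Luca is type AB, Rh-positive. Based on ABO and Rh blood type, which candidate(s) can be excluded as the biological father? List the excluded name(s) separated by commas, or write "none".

Dmitri, Tariq

A candidate is excluded only if no genotype consistent with his phenotype could produce a type AB, Rh-negative child with a type A, Rh-negative mother.
Dmitri (type A, Rh+): no genotype consistent with that phenotype can produce a type-AB Rh- child with a type-A mother.
Tariq (type A, Rh+): no genotype consistent with that phenotype can produce a type-AB Rh- child with a type-A mother.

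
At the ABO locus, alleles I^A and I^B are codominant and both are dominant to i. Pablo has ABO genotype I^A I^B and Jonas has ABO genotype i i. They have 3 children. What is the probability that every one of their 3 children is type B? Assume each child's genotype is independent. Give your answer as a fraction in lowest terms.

ABO cross I^A I^B × i i → 1/2 A, 1/2 B.
So P(type B) = 1/2 per child.
All 3 independent: (1/2)^3 = 1/8.

1/8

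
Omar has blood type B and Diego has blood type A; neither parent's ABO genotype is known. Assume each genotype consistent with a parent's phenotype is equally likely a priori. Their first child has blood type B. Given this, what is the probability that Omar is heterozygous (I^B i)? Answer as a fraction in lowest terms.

1/3

Possible genotypes: Omar ∈ {I^B I^B, I^B i}; Diego ∈ {I^A I^A, I^A i}.
Weight each parental genotype pair by prior × P(type-B child):
  I^B I^B × I^A i: posterior weight 2/3.
  I^B i × I^A i: posterior weight 1/3.
Sum the posterior weight over pairs where Omar is I^B i: 1/3.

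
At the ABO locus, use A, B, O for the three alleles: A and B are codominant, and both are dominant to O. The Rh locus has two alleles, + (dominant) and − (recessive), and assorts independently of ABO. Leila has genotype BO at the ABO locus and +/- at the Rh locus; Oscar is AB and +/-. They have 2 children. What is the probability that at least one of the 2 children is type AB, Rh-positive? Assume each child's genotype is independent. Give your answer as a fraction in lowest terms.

87/256

ABO cross BO × AB → 1/4 A, 1/2 B, 1/4 AB.
Rh cross +/- × +/- → 3/4 Rh+, 1/4 Rh-; so P(type AB, Rh-positive) = 1/4 × 3/4 = 3/16 per child.
P(none) = (13/16)^2 = 169/256; P(at least one) = 1 − 169/256 = 87/256.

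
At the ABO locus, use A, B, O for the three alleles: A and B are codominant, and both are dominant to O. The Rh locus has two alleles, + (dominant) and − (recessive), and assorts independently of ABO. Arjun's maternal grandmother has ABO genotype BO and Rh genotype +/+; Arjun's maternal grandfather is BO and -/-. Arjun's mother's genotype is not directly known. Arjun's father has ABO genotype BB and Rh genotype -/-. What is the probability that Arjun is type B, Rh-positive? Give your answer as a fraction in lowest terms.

Arjun's mother's ABO genotype from BO × BO: 1/4 BB, 1/2 BO, 1/4 OO.
Crossing each possibility with the father BB and summing P(type B): 1/4·1 + 1/2·1 + 1/4·1 = 1.
Similarly for Rh via the mother's Rh distribution: P(Rh+) = 1/2.
Independent loci: 1 × 1/2 = 1/2.

1/2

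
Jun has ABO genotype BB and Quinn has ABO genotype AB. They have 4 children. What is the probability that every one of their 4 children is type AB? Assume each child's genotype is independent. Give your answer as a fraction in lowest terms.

1/16

ABO cross BB × AB → 1/2 B, 1/2 AB.
So P(type AB) = 1/2 per child.
All 4 independent: (1/2)^4 = 1/16.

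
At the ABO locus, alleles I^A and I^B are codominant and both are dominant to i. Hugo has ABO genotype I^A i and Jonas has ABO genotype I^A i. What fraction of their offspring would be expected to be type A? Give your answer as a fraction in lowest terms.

3/4

ABO cross I^A i × I^A i → offspring phenotypes: 1/4 O, 3/4 A.
So P(type A) = 3/4.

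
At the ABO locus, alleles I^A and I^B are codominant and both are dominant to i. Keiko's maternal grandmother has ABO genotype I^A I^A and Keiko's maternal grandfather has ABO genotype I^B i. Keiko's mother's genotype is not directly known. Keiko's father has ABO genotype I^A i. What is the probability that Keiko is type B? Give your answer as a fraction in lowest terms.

Keiko's mother's ABO genotype from I^A I^A × I^B i: 1/2 I^A I^B, 1/2 I^A i.
Crossing each possibility with the father I^A i and summing P(type B): 1/2·1/4 + 1/2·0 = 1/8.

1/8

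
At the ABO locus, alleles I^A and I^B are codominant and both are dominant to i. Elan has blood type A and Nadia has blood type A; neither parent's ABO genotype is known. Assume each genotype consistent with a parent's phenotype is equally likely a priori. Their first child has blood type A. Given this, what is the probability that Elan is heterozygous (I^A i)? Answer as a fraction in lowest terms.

Possible genotypes: Elan ∈ {I^A I^A, I^A i}; Nadia ∈ {I^A I^A, I^A i}.
Weight each parental genotype pair by prior × P(type-A child):
  I^A I^A × I^A I^A: posterior weight 4/15.
  I^A I^A × I^A i: posterior weight 4/15.
  I^A i × I^A I^A: posterior weight 4/15.
  I^A i × I^A i: posterior weight 1/5.
Sum the posterior weight over pairs where Elan is I^A i: 7/15.

7/15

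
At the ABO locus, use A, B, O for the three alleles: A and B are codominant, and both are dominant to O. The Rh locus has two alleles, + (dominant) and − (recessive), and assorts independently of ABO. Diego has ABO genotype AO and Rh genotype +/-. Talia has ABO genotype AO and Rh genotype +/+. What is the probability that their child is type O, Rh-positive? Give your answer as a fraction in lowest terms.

1/4

ABO cross AO × AO → offspring phenotypes: 1/4 O, 3/4 A.
Rh cross +/- × +/+ → 1 Rh+.
Independent loci: P(type O, Rh-positive) = 1/4 × 1 = 1/4.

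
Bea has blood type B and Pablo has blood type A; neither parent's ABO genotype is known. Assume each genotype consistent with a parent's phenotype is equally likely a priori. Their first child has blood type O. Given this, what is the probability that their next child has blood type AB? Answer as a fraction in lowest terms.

Possible genotypes: Bea ∈ {BB, BO}; Pablo ∈ {AA, AO}.
Weight each parental genotype pair by prior × P(type-O child):
  BO × AO: posterior weight 1; P(next child type AB) = 1/4.
Weighted sum = 1/4.

1/4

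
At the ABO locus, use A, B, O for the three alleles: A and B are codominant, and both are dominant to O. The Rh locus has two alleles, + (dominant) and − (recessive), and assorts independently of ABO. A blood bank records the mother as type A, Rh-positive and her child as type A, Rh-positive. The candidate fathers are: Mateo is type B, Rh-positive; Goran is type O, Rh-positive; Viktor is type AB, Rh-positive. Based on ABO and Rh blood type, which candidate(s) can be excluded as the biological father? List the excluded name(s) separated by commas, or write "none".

A candidate is excluded only if no genotype consistent with his phenotype could produce a type A, Rh-positive child with a type A, Rh-positive mother.
Every candidate has at least one consistent genotype combination, so none can be excluded.

none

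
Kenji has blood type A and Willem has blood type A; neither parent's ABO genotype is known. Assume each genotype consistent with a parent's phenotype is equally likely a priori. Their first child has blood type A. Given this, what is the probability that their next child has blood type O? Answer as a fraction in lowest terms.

1/20

Possible genotypes: Kenji ∈ {I^A I^A, I^A i}; Willem ∈ {I^A I^A, I^A i}.
Weight each parental genotype pair by prior × P(type-A child):
  I^A I^A × I^A I^A: posterior weight 4/15; P(next child type O) = 0.
  I^A I^A × I^A i: posterior weight 4/15; P(next child type O) = 0.
  I^A i × I^A I^A: posterior weight 4/15; P(next child type O) = 0.
  I^A i × I^A i: posterior weight 1/5; P(next child type O) = 1/4.
Weighted sum = 1/20.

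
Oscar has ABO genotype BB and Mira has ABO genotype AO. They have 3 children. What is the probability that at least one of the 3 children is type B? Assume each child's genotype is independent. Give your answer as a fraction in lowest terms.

7/8

ABO cross BB × AO → 1/2 B, 1/2 AB.
So P(type B) = 1/2 per child.
P(none) = (1/2)^3 = 1/8; P(at least one) = 1 − 1/8 = 7/8.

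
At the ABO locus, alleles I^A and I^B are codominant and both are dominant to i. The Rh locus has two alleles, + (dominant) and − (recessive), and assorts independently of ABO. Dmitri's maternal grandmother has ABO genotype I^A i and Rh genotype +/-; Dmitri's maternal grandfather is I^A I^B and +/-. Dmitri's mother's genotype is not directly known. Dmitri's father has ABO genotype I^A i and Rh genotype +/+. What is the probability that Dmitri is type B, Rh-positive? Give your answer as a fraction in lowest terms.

1/8

Dmitri's mother's ABO genotype from I^A i × I^A I^B: 1/4 I^A I^A, 1/4 I^A I^B, 1/4 I^A i, 1/4 I^B i.
Crossing each possibility with the father I^A i and summing P(type B): 1/4·0 + 1/4·1/4 + 1/4·0 + 1/4·1/4 = 1/8.
Similarly for Rh via the mother's Rh distribution: P(Rh+) = 1.
Independent loci: 1/8 × 1 = 1/8.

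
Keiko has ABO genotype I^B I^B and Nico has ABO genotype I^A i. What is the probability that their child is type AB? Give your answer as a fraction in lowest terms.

1/2

ABO cross I^B I^B × I^A i → offspring phenotypes: 1/2 B, 1/2 AB.
So P(type AB) = 1/2.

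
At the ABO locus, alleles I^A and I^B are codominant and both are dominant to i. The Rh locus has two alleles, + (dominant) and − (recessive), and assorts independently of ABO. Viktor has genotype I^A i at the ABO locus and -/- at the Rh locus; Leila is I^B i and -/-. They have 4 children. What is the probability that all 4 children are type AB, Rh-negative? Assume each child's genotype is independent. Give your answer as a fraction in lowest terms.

ABO cross I^A i × I^B i → 1/4 O, 1/4 A, 1/4 B, 1/4 AB.
Rh cross -/- × -/- → 1 Rh-; so P(type AB, Rh-negative) = 1/4 × 1 = 1/4 per child.
All 4 independent: (1/4)^4 = 1/256.

1/256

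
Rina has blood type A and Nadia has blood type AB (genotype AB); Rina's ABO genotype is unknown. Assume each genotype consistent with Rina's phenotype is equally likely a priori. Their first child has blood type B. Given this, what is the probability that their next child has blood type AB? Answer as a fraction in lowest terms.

Possible genotypes: Rina ∈ {AA, AO}; Nadia ∈ {AB}.
Weight each parental genotype pair by prior × P(type-B child):
  AO × AB: posterior weight 1; P(next child type AB) = 1/4.
Weighted sum = 1/4.

1/4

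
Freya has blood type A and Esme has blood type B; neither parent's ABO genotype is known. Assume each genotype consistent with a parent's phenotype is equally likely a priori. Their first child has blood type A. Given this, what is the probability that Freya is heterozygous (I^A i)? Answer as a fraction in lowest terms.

1/3

Possible genotypes: Freya ∈ {I^A I^A, I^A i}; Esme ∈ {I^B I^B, I^B i}.
Weight each parental genotype pair by prior × P(type-A child):
  I^A I^A × I^B i: posterior weight 2/3.
  I^A i × I^B i: posterior weight 1/3.
Sum the posterior weight over pairs where Freya is I^A i: 1/3.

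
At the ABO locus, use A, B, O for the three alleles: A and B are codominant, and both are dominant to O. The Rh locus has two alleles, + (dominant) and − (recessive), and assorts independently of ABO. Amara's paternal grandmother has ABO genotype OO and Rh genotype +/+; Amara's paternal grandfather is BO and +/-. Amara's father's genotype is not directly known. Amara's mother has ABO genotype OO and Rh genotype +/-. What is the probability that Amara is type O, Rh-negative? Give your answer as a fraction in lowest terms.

Amara's father's ABO genotype from OO × BO: 1/2 BO, 1/2 OO.
Crossing each possibility with the mother OO and summing P(type O): 1/2·1/2 + 1/2·1 = 3/4.
Similarly for Rh via the father's Rh distribution: P(Rh-) = 1/8.
Independent loci: 3/4 × 1/8 = 3/32.

3/32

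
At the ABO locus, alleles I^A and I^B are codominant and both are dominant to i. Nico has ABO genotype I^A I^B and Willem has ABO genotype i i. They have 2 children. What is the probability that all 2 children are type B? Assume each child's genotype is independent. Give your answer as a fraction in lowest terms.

ABO cross I^A I^B × i i → 1/2 A, 1/2 B.
So P(type B) = 1/2 per child.
All 2 independent: (1/2)^2 = 1/4.

1/4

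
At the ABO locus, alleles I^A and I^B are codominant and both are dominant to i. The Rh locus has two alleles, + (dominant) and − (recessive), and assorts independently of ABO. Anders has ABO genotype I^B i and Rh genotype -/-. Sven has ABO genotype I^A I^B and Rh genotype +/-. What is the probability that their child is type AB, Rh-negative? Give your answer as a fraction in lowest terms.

1/8

ABO cross I^B i × I^A I^B → offspring phenotypes: 1/4 A, 1/2 B, 1/4 AB.
Rh cross -/- × +/- → 1/2 Rh+, 1/2 Rh-.
Independent loci: P(type AB, Rh-negative) = 1/4 × 1/2 = 1/8.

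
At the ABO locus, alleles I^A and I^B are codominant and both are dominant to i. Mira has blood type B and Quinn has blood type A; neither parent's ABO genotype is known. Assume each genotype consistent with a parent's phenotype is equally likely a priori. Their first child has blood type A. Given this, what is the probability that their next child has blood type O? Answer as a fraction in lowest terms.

1/12

Possible genotypes: Mira ∈ {I^B I^B, I^B i}; Quinn ∈ {I^A I^A, I^A i}.
Weight each parental genotype pair by prior × P(type-A child):
  I^B i × I^A I^A: posterior weight 2/3; P(next child type O) = 0.
  I^B i × I^A i: posterior weight 1/3; P(next child type O) = 1/4.
Weighted sum = 1/12.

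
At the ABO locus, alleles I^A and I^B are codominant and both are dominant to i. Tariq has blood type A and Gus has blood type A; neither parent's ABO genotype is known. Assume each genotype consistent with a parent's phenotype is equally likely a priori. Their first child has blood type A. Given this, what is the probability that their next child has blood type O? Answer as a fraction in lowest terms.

1/20

Possible genotypes: Tariq ∈ {I^A I^A, I^A i}; Gus ∈ {I^A I^A, I^A i}.
Weight each parental genotype pair by prior × P(type-A child):
  I^A I^A × I^A I^A: posterior weight 4/15; P(next child type O) = 0.
  I^A I^A × I^A i: posterior weight 4/15; P(next child type O) = 0.
  I^A i × I^A I^A: posterior weight 4/15; P(next child type O) = 0.
  I^A i × I^A i: posterior weight 1/5; P(next child type O) = 1/4.
Weighted sum = 1/20.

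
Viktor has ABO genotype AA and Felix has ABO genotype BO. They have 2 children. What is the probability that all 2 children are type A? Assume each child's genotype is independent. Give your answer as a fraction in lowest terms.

ABO cross AA × BO → 1/2 A, 1/2 AB.
So P(type A) = 1/2 per child.
All 2 independent: (1/2)^2 = 1/4.

1/4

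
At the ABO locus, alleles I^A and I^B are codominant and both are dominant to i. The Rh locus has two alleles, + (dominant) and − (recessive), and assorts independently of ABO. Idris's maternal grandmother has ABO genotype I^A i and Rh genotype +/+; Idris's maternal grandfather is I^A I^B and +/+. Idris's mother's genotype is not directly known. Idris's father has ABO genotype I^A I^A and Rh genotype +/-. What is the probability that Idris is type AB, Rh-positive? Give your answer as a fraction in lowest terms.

Idris's mother's ABO genotype from I^A i × I^A I^B: 1/4 I^A I^A, 1/4 I^A I^B, 1/4 I^A i, 1/4 I^B i.
Crossing each possibility with the father I^A I^A and summing P(type AB): 1/4·0 + 1/4·1/2 + 1/4·0 + 1/4·1/2 = 1/4.
Similarly for Rh via the mother's Rh distribution: P(Rh+) = 1.
Independent loci: 1/4 × 1 = 1/4.

1/4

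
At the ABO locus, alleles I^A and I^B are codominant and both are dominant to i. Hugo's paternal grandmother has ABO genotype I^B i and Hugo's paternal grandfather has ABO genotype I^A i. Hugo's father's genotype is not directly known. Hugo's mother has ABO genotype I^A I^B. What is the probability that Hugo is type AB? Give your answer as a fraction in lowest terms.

1/4

Hugo's father's ABO genotype from I^B i × I^A i: 1/4 I^A I^B, 1/4 I^A i, 1/4 I^B i, 1/4 i i.
Crossing each possibility with the mother I^A I^B and summing P(type AB): 1/4·1/2 + 1/4·1/4 + 1/4·1/4 + 1/4·0 = 1/4.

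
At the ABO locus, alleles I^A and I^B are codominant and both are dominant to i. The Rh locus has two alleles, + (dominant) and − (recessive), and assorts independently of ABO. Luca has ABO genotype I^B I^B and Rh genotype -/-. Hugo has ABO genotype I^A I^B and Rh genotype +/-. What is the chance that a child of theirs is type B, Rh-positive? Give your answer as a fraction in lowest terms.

ABO cross I^B I^B × I^A I^B → offspring phenotypes: 1/2 B, 1/2 AB.
Rh cross -/- × +/- → 1/2 Rh+, 1/2 Rh-.
Independent loci: P(type B, Rh-positive) = 1/2 × 1/2 = 1/4.

1/4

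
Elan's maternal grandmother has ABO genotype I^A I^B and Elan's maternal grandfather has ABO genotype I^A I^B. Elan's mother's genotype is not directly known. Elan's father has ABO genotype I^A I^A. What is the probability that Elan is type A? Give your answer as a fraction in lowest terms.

1/2

Elan's mother's ABO genotype from I^A I^B × I^A I^B: 1/4 I^A I^A, 1/2 I^A I^B, 1/4 I^B I^B.
Crossing each possibility with the father I^A I^A and summing P(type A): 1/4·1 + 1/2·1/2 + 1/4·0 = 1/2.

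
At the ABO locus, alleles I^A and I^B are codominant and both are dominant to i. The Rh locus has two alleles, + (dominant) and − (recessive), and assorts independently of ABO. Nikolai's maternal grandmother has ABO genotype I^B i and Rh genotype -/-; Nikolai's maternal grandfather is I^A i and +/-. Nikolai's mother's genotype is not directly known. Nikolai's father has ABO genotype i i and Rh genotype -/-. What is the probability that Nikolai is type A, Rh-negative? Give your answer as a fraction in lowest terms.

Nikolai's mother's ABO genotype from I^B i × I^A i: 1/4 I^A I^B, 1/4 I^A i, 1/4 I^B i, 1/4 i i.
Crossing each possibility with the father i i and summing P(type A): 1/4·1/2 + 1/4·1/2 + 1/4·0 + 1/4·0 = 1/4.
Similarly for Rh via the mother's Rh distribution: P(Rh-) = 3/4.
Independent loci: 1/4 × 3/4 = 3/16.

3/16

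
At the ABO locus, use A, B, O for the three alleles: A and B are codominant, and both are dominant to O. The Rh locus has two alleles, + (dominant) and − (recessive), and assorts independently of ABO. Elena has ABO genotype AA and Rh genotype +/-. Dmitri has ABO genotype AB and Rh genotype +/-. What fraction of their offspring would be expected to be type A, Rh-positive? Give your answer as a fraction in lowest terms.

3/8

ABO cross AA × AB → offspring phenotypes: 1/2 A, 1/2 AB.
Rh cross +/- × +/- → 3/4 Rh+, 1/4 Rh-.
Independent loci: P(type A, Rh-positive) = 1/2 × 3/4 = 3/8.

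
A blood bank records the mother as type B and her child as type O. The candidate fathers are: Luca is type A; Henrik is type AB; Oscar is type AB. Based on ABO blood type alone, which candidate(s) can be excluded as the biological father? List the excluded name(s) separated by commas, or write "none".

A candidate is excluded only if no genotype consistent with his phenotype could produce a type O child with a type B mother.
Henrik (type AB): no genotype consistent with that phenotype can produce a type-O child with a type-B mother.
Oscar (type AB): no genotype consistent with that phenotype can produce a type-O child with a type-B mother.

Henrik, Oscar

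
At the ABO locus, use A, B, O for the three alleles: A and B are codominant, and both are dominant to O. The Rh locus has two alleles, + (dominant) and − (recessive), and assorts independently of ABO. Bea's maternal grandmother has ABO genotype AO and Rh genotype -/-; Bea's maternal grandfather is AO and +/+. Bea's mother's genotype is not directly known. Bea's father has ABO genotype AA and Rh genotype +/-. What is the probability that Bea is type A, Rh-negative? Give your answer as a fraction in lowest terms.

1/4

Bea's mother's ABO genotype from AO × AO: 1/4 AA, 1/2 AO, 1/4 OO.
Crossing each possibility with the father AA and summing P(type A): 1/4·1 + 1/2·1 + 1/4·1 = 1.
Similarly for Rh via the mother's Rh distribution: P(Rh-) = 1/4.
Independent loci: 1 × 1/4 = 1/4.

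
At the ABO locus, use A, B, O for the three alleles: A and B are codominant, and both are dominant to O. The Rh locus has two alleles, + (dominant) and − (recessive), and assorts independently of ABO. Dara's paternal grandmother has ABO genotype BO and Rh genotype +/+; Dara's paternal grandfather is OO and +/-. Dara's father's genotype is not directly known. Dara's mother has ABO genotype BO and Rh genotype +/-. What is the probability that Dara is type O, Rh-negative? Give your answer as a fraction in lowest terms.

3/64

Dara's father's ABO genotype from BO × OO: 1/2 BO, 1/2 OO.
Crossing each possibility with the mother BO and summing P(type O): 1/2·1/4 + 1/2·1/2 = 3/8.
Similarly for Rh via the father's Rh distribution: P(Rh-) = 1/8.
Independent loci: 3/8 × 1/8 = 3/64.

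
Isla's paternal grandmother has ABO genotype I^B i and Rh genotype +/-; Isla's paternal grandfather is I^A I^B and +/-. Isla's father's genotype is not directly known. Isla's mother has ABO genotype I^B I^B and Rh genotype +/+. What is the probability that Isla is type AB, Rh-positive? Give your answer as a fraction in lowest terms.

1/4

Isla's father's ABO genotype from I^B i × I^A I^B: 1/4 I^A I^B, 1/4 I^A i, 1/4 I^B I^B, 1/4 I^B i.
Crossing each possibility with the mother I^B I^B and summing P(type AB): 1/4·1/2 + 1/4·1/2 + 1/4·0 + 1/4·0 = 1/4.
Similarly for Rh via the father's Rh distribution: P(Rh+) = 1.
Independent loci: 1/4 × 1 = 1/4.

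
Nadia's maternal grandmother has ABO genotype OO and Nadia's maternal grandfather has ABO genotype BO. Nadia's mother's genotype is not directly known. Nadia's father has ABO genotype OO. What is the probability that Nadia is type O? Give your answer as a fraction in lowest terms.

Nadia's mother's ABO genotype from OO × BO: 1/2 BO, 1/2 OO.
Crossing each possibility with the father OO and summing P(type O): 1/2·1/2 + 1/2·1 = 3/4.

3/4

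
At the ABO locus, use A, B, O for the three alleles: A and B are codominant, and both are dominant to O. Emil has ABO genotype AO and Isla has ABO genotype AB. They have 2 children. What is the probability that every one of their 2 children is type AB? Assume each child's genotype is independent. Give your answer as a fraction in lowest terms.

1/16

ABO cross AO × AB → 1/2 A, 1/4 B, 1/4 AB.
So P(type AB) = 1/4 per child.
All 2 independent: (1/4)^2 = 1/16.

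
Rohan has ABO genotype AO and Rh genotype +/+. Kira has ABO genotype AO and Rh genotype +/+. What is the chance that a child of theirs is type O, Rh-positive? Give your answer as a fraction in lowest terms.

1/4

ABO cross AO × AO → offspring phenotypes: 1/4 O, 3/4 A.
Rh cross +/+ × +/+ → 1 Rh+.
Independent loci: P(type O, Rh-positive) = 1/4 × 1 = 1/4.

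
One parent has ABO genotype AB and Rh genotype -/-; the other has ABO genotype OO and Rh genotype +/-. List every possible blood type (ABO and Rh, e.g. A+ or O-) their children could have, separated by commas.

A+, A-, B+, B-

Gametes from AB × OO give offspring ABO genotypes AO, BO, i.e. phenotypes A, B.
Rh cross -/- × +/- → phenotypes Rh+, Rh-.
Combining independently: A+, A-, B+, B-.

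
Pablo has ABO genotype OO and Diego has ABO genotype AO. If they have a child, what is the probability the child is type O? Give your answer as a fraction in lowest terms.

1/2

ABO cross OO × AO → offspring phenotypes: 1/2 O, 1/2 A.
So P(type O) = 1/2.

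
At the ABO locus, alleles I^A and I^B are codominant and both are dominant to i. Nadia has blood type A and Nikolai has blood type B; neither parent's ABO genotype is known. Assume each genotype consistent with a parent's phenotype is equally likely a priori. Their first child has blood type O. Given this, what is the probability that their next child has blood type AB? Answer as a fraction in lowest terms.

Possible genotypes: Nadia ∈ {I^A I^A, I^A i}; Nikolai ∈ {I^B I^B, I^B i}.
Weight each parental genotype pair by prior × P(type-O child):
  I^A i × I^B i: posterior weight 1; P(next child type AB) = 1/4.
Weighted sum = 1/4.

1/4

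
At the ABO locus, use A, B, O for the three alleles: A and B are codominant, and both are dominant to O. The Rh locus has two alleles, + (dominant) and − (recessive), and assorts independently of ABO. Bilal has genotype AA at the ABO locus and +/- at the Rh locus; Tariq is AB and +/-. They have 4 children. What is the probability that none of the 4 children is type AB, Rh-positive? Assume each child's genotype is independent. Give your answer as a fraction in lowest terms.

625/4096

ABO cross AA × AB → 1/2 A, 1/2 AB.
Rh cross +/- × +/- → 3/4 Rh+, 1/4 Rh-; so P(type AB, Rh-positive) = 1/2 × 3/4 = 3/8 per child.
P(not type AB, Rh-positive) = 5/8 for one child; (5/8)^4 = 625/4096.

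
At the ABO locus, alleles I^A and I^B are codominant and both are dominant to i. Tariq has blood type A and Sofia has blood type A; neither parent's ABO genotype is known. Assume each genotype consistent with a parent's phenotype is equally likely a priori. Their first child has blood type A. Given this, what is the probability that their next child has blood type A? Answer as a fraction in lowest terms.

Possible genotypes: Tariq ∈ {I^A I^A, I^A i}; Sofia ∈ {I^A I^A, I^A i}.
Weight each parental genotype pair by prior × P(type-A child):
  I^A I^A × I^A I^A: posterior weight 4/15; P(next child type A) = 1.
  I^A I^A × I^A i: posterior weight 4/15; P(next child type A) = 1.
  I^A i × I^A I^A: posterior weight 4/15; P(next child type A) = 1.
  I^A i × I^A i: posterior weight 1/5; P(next child type A) = 3/4.
Weighted sum = 19/20.

19/20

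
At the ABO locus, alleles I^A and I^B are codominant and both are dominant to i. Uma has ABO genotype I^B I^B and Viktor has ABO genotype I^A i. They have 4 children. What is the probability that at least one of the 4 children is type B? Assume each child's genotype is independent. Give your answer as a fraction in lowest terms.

15/16

ABO cross I^B I^B × I^A i → 1/2 B, 1/2 AB.
So P(type B) = 1/2 per child.
P(none) = (1/2)^4 = 1/16; P(at least one) = 1 − 1/16 = 15/16.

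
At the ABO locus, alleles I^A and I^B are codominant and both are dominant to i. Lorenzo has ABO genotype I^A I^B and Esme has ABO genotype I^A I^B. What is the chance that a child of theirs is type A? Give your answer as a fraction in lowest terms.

1/4

ABO cross I^A I^B × I^A I^B → offspring phenotypes: 1/4 A, 1/4 B, 1/2 AB.
So P(type A) = 1/4.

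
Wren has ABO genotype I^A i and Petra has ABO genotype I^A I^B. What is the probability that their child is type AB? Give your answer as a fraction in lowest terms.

ABO cross I^A i × I^A I^B → offspring phenotypes: 1/2 A, 1/4 B, 1/4 AB.
So P(type AB) = 1/4.

1/4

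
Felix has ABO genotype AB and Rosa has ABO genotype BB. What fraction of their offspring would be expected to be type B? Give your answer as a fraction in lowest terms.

ABO cross AB × BB → offspring phenotypes: 1/2 B, 1/2 AB.
So P(type B) = 1/2.

1/2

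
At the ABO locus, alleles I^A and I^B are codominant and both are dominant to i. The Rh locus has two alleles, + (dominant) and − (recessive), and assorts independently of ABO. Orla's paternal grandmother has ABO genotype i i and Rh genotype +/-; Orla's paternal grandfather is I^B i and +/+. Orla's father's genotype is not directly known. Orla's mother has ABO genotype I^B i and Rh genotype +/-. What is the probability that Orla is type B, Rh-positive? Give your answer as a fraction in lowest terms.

35/64

Orla's father's ABO genotype from i i × I^B i: 1/2 I^B i, 1/2 i i.
Crossing each possibility with the mother I^B i and summing P(type B): 1/2·3/4 + 1/2·1/2 = 5/8.
Similarly for Rh via the father's Rh distribution: P(Rh+) = 7/8.
Independent loci: 5/8 × 7/8 = 35/64.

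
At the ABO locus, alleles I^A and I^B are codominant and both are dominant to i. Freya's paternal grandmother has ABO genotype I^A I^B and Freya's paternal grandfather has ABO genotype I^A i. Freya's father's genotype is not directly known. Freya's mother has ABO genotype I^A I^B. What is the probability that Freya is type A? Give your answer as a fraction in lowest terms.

Freya's father's ABO genotype from I^A I^B × I^A i: 1/4 I^A I^A, 1/4 I^A I^B, 1/4 I^A i, 1/4 I^B i.
Crossing each possibility with the mother I^A I^B and summing P(type A): 1/4·1/2 + 1/4·1/4 + 1/4·1/2 + 1/4·1/4 = 3/8.

3/8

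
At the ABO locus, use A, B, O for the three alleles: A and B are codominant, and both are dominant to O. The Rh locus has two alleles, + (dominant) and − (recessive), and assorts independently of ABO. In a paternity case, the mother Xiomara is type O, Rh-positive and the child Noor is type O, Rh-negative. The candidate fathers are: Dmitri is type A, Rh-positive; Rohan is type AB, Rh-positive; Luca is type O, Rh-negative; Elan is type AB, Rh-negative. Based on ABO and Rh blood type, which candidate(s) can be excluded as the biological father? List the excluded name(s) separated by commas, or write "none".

Rohan, Elan

A candidate is excluded only if no genotype consistent with his phenotype could produce a type O, Rh-negative child with a type O, Rh-positive mother.
Rohan (type AB, Rh+): no genotype consistent with that phenotype can produce a type-O Rh- child with a type-O mother.
Elan (type AB, Rh-): no genotype consistent with that phenotype can produce a type-O Rh- child with a type-O mother.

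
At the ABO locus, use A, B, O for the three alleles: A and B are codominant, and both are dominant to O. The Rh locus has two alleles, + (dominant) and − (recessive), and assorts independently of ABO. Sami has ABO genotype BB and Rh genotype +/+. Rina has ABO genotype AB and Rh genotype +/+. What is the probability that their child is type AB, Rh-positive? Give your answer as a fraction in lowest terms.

ABO cross BB × AB → offspring phenotypes: 1/2 B, 1/2 AB.
Rh cross +/+ × +/+ → 1 Rh+.
Independent loci: P(type AB, Rh-positive) = 1/2 × 1 = 1/2.

1/2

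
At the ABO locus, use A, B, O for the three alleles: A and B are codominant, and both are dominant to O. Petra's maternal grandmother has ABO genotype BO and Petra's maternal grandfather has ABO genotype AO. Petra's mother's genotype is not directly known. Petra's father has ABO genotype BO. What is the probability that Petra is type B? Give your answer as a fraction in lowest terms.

1/2

Petra's mother's ABO genotype from BO × AO: 1/4 AB, 1/4 AO, 1/4 BO, 1/4 OO.
Crossing each possibility with the father BO and summing P(type B): 1/4·1/2 + 1/4·1/4 + 1/4·3/4 + 1/4·1/2 = 1/2.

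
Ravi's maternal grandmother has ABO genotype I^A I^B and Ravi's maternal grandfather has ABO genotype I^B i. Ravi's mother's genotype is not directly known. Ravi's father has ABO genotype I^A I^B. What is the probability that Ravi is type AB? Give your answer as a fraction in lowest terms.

3/8

Ravi's mother's ABO genotype from I^A I^B × I^B i: 1/4 I^A I^B, 1/4 I^A i, 1/4 I^B I^B, 1/4 I^B i.
Crossing each possibility with the father I^A I^B and summing P(type AB): 1/4·1/2 + 1/4·1/4 + 1/4·1/2 + 1/4·1/4 = 3/8.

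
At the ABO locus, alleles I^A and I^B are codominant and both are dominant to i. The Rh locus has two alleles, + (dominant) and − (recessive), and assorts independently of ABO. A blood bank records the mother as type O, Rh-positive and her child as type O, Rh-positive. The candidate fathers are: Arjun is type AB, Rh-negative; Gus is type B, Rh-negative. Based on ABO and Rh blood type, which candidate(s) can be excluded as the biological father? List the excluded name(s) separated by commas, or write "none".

Arjun

A candidate is excluded only if no genotype consistent with his phenotype could produce a type O, Rh-positive child with a type O, Rh-positive mother.
Arjun (type AB, Rh-): no genotype consistent with that phenotype can produce a type-O Rh+ child with a type-O mother.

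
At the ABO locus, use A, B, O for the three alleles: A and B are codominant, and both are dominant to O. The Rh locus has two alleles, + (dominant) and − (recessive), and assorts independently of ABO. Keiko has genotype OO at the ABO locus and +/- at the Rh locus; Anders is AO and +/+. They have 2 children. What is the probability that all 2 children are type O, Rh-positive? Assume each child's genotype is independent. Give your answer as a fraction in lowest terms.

ABO cross OO × AO → 1/2 O, 1/2 A.
Rh cross +/- × +/+ → 1 Rh+; so P(type O, Rh-positive) = 1/2 × 1 = 1/2 per child.
All 2 independent: (1/2)^2 = 1/4.

1/4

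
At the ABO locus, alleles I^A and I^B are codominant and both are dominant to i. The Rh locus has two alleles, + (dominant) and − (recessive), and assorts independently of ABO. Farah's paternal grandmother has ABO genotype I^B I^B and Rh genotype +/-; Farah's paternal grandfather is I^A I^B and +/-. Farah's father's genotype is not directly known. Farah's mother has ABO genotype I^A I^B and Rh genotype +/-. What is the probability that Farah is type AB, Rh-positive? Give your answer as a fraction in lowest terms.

3/8

Farah's father's ABO genotype from I^B I^B × I^A I^B: 1/2 I^A I^B, 1/2 I^B I^B.
Crossing each possibility with the mother I^A I^B and summing P(type AB): 1/2·1/2 + 1/2·1/2 = 1/2.
Similarly for Rh via the father's Rh distribution: P(Rh+) = 3/4.
Independent loci: 1/2 × 3/4 = 3/8.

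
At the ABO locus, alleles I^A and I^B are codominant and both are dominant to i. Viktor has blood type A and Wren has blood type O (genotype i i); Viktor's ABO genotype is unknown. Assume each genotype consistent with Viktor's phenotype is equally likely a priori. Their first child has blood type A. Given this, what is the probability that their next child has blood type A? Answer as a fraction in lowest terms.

Possible genotypes: Viktor ∈ {I^A I^A, I^A i}; Wren ∈ {i i}.
Weight each parental genotype pair by prior × P(type-A child):
  I^A I^A × i i: posterior weight 2/3; P(next child type A) = 1.
  I^A i × i i: posterior weight 1/3; P(next child type A) = 1/2.
Weighted sum = 5/6.

5/6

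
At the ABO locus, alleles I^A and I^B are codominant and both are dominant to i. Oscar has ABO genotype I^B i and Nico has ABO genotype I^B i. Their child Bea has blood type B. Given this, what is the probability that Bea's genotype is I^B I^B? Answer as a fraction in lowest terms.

Cross I^B i × I^B i → 1/4 I^B I^B, 1/2 I^B i, 1/4 i i.
Type-B genotypes among offspring: I^B I^B (1/4), I^B i (1/2); total 3/4.
P(I^B I^B | type B) = (1/4) / (3/4) = 1/3.

1/3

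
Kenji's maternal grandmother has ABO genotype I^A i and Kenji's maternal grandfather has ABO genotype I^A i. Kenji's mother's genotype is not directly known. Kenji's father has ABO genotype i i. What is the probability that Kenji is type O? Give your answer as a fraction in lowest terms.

1/2

Kenji's mother's ABO genotype from I^A i × I^A i: 1/4 I^A I^A, 1/2 I^A i, 1/4 i i.
Crossing each possibility with the father i i and summing P(type O): 1/4·0 + 1/2·1/2 + 1/4·1 = 1/2.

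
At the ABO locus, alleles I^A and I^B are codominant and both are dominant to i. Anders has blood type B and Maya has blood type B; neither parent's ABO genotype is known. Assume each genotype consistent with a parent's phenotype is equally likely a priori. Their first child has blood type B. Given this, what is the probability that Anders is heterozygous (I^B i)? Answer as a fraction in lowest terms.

Possible genotypes: Anders ∈ {I^B I^B, I^B i}; Maya ∈ {I^B I^B, I^B i}.
Weight each parental genotype pair by prior × P(type-B child):
  I^B I^B × I^B I^B: posterior weight 4/15.
  I^B I^B × I^B i: posterior weight 4/15.
  I^B i × I^B I^B: posterior weight 4/15.
  I^B i × I^B i: posterior weight 1/5.
Sum the posterior weight over pairs where Anders is I^B i: 7/15.

7/15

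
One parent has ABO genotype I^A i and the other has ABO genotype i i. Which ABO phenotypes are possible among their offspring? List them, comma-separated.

Gametes from I^A i × i i give offspring ABO genotypes I^A i, i i, i.e. phenotypes O, A.

O, A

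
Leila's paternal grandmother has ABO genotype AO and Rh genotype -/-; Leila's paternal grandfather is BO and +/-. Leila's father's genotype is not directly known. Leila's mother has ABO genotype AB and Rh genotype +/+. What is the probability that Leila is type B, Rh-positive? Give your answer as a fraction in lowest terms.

3/8

Leila's father's ABO genotype from AO × BO: 1/4 AB, 1/4 AO, 1/4 BO, 1/4 OO.
Crossing each possibility with the mother AB and summing P(type B): 1/4·1/4 + 1/4·1/4 + 1/4·1/2 + 1/4·1/2 = 3/8.
Similarly for Rh via the father's Rh distribution: P(Rh+) = 1.
Independent loci: 3/8 × 1 = 3/8.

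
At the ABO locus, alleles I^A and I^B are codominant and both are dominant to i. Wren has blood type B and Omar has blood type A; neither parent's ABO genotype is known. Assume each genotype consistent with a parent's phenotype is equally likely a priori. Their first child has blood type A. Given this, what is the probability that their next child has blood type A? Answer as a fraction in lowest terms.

Possible genotypes: Wren ∈ {I^B I^B, I^B i}; Omar ∈ {I^A I^A, I^A i}.
Weight each parental genotype pair by prior × P(type-A child):
  I^B i × I^A I^A: posterior weight 2/3; P(next child type A) = 1/2.
  I^B i × I^A i: posterior weight 1/3; P(next child type A) = 1/4.
Weighted sum = 5/12.

5/12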